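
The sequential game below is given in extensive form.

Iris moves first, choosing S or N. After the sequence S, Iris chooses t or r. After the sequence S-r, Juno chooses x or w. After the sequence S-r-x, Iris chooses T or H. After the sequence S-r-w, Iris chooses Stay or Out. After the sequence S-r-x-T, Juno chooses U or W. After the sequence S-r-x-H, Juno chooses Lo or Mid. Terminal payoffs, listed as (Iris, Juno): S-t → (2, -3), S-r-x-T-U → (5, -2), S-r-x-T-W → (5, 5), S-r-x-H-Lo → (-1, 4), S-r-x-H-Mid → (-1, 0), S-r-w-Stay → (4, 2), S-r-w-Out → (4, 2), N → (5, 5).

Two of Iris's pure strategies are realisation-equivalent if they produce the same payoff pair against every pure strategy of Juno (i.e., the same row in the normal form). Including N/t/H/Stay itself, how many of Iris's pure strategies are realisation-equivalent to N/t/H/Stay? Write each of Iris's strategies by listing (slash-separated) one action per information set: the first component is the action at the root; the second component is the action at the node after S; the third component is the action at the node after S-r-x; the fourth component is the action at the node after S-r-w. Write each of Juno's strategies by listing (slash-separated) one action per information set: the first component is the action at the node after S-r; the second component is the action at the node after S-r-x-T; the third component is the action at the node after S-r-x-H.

Row for N/t/H/Stay (columns x/U/Lo, x/U/Mid, x/W/Lo, x/W/Mid, w/U/Lo, w/U/Mid, w/W/Lo, w/W/Mid): (5,5) (5,5) (5,5) (5,5) (5,5) (5,5) (5,5) (5,5).
Under N/t/H/Stay, Iris's choice at the node after S and at the node after S-r-x and at the node after S-r-w can never be reached regardless of what Juno does, so varying those choices leaves every outcome unchanged.
Holding the reachable choices fixed and varying the unreachable ones freely already gives 2 × 2 × 2 = 8 equivalent strategies.
No other strategy reproduces this row, so those 8 are the full class: N/t/T/Stay, N/t/T/Out, N/t/H/Stay, N/t/H/Out, N/r/T/Stay, N/r/T/Out, N/r/H/Stay, N/r/H/Out.

8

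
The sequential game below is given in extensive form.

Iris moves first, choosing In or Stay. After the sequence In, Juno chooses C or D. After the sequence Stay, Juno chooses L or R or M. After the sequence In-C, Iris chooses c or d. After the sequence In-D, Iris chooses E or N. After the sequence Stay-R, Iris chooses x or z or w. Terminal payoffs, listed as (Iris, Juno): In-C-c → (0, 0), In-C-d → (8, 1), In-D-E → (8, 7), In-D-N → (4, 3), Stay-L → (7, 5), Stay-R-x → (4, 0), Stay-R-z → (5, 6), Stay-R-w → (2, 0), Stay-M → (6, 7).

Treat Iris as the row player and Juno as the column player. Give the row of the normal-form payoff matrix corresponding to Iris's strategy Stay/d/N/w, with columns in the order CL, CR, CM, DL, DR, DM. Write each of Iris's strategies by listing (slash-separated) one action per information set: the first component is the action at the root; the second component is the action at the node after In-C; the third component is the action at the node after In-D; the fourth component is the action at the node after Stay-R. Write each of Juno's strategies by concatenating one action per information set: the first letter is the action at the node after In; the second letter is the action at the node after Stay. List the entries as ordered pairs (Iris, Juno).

(7,5) (2,0) (6,7) (7,5) (2,0) (6,7)

vs CL: Iris plays Stay → Juno plays L at [Stay] → (7, 5)
vs CR: Iris plays Stay → Juno plays R at [Stay] → Iris plays w at [Stay-R] → (2, 0)
vs CM: Iris plays Stay → Juno plays M at [Stay] → (6, 7)
vs DL: Iris plays Stay → Juno plays L at [Stay] → (7, 5)
vs DR: Iris plays Stay → Juno plays R at [Stay] → Iris plays w at [Stay-R] → (2, 0)
vs DM: Iris plays Stay → Juno plays M at [Stay] → (6, 7)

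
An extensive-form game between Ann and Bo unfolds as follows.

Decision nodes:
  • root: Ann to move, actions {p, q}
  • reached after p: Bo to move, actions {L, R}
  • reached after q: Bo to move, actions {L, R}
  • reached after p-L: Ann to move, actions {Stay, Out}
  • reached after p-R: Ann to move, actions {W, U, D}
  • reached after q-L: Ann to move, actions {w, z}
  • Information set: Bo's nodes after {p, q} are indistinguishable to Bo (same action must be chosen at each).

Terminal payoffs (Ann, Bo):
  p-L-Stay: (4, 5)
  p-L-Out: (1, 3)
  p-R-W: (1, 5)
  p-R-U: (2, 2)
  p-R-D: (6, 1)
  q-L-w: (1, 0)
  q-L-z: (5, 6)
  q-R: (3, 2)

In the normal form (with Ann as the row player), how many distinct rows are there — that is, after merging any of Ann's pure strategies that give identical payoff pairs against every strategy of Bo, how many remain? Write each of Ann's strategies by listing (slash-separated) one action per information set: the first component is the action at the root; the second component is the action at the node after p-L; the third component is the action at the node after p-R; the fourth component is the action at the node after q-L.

8

Ann has 24 pure strategies: p/Stay/W/w, p/Stay/W/z, p/Stay/U/w, p/Stay/U/z, p/Stay/D/w, p/Stay/D/z, p/Out/W/w, p/Out/W/z, p/Out/U/w, p/Out/U/z, p/Out/D/w, p/Out/D/z, q/Stay/W/w, q/Stay/W/z, q/Stay/U/w, q/Stay/U/z, q/Stay/D/w, q/Stay/D/z, q/Out/W/w, q/Out/W/z, q/Out/U/w, q/Out/U/z, q/Out/D/w, q/Out/D/z. Columns: L, R.
{p/Stay/W/w, p/Stay/W/z} → row (4,5) (1,5)
{p/Stay/U/w, p/Stay/U/z} → row (4,5) (2,2)
{p/Stay/D/w, p/Stay/D/z} → row (4,5) (6,1)
{p/Out/W/w, p/Out/W/z} → row (1,3) (1,5)
{p/Out/U/w, p/Out/U/z} → row (1,3) (2,2)
{p/Out/D/w, p/Out/D/z} → row (1,3) (6,1)
{q/Stay/W/w, q/Stay/U/w, q/Stay/D/w, q/Out/W/w, q/Out/U/w, q/Out/D/w} → row (1,0) (3,2)
{q/Stay/W/z, q/Stay/U/z, q/Stay/D/z, q/Out/W/z, q/Out/U/z, q/Out/D/z} → row (5,6) (3,2)
That's 8 distinct rows out of 24 strategies.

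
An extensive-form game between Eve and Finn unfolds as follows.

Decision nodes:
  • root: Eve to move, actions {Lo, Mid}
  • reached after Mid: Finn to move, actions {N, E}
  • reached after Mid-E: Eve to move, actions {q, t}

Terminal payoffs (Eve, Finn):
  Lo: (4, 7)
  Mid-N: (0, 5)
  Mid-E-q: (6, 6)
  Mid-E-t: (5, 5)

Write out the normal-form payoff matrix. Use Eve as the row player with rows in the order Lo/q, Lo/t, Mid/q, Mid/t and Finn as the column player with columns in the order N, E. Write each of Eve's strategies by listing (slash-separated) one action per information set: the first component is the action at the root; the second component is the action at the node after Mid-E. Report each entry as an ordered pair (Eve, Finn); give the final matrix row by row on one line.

Lo/q: (4,7) (4,7) | Lo/t: (4,7) (4,7) | Mid/q: (0,5) (6,6) | Mid/t: (0,5) (5,5)

Row Lo/q: N→(4,7), E→(4,7)
Row Lo/t: N→(4,7), E→(4,7)
Row Mid/q: N→(0,5), E→(6,6)
Row Mid/t: N→(0,5), E→(5,5)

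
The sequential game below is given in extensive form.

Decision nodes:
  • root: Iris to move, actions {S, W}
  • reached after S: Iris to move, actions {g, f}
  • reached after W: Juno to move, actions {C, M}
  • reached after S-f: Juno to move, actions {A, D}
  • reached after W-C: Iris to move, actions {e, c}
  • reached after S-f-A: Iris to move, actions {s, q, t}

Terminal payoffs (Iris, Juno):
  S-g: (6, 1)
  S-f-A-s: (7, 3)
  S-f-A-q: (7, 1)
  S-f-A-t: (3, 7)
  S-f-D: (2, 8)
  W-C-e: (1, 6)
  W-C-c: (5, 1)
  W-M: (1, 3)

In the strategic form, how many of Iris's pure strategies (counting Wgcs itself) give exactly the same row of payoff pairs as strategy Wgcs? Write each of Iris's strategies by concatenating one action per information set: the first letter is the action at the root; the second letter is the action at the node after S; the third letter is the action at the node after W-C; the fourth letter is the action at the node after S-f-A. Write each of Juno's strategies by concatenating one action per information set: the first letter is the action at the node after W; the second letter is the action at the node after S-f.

Row for Wgcs (columns CA, CD, MA, MD): (5,1) (5,1) (1,3) (1,3).
Under Wgcs, Iris's choice at the node after S and at the node after S-f-A can never be reached regardless of what Juno does, so varying those choices leaves every outcome unchanged.
Holding the reachable choices fixed and varying the unreachable ones freely already gives 2 × 3 = 6 equivalent strategies.
No other strategy reproduces this row, so those 6 are the full class: Wgcs, Wgcq, Wgct, Wfcs, Wfcq, Wfct.

6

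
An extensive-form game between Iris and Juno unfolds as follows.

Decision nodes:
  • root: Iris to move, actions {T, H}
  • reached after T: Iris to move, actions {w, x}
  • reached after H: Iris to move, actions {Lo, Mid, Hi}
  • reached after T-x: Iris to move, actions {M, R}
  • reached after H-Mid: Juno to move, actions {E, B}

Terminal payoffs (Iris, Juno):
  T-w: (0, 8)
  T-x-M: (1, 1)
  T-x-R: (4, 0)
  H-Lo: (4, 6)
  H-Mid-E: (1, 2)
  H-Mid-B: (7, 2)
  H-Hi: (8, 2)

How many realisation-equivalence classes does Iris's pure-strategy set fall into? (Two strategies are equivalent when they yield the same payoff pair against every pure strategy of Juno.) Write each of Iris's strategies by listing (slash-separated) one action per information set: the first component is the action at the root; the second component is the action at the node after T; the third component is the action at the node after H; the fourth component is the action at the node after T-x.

6

Iris has 24 pure strategies: T/w/Lo/M, T/w/Lo/R, T/w/Mid/M, T/w/Mid/R, T/w/Hi/M, T/w/Hi/R, T/x/Lo/M, T/x/Lo/R, T/x/Mid/M, T/x/Mid/R, T/x/Hi/M, T/x/Hi/R, H/w/Lo/M, H/w/Lo/R, H/w/Mid/M, H/w/Mid/R, H/w/Hi/M, H/w/Hi/R, H/x/Lo/M, H/x/Lo/R, H/x/Mid/M, H/x/Mid/R, H/x/Hi/M, H/x/Hi/R. Columns: E, B.
{T/w/Lo/M, T/w/Lo/R, T/w/Mid/M, T/w/Mid/R, T/w/Hi/M, T/w/Hi/R} → row (0,8) (0,8)
{T/x/Lo/M, T/x/Mid/M, T/x/Hi/M} → row (1,1) (1,1)
{T/x/Lo/R, T/x/Mid/R, T/x/Hi/R} → row (4,0) (4,0)
{H/w/Lo/M, H/w/Lo/R, H/x/Lo/M, H/x/Lo/R} → row (4,6) (4,6)
{H/w/Mid/M, H/w/Mid/R, H/x/Mid/M, H/x/Mid/R} → row (1,2) (7,2)
{H/w/Hi/M, H/w/Hi/R, H/x/Hi/M, H/x/Hi/R} → row (8,2) (8,2)
That's 6 distinct rows out of 24 strategies.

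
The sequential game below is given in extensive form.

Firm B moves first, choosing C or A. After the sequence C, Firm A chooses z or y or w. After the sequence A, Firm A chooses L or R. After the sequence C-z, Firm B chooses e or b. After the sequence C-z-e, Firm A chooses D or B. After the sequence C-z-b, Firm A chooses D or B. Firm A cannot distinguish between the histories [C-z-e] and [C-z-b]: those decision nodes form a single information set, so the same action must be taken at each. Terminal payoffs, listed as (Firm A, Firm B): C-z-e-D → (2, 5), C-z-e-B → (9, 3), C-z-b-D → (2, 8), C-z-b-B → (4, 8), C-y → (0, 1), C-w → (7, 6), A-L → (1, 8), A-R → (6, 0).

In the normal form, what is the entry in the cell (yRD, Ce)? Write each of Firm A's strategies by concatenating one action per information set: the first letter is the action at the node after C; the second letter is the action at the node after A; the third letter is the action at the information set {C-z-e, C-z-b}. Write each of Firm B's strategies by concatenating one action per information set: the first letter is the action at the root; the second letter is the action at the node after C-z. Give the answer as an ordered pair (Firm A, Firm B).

Trace the play path from the root:
  Firm B plays C
  Firm A plays y at [C]
→ terminal payoff (0, 1).
(Firm A's choice at the node after A is never reached on this path, so it doesn't affect the outcome.)

(0, 1)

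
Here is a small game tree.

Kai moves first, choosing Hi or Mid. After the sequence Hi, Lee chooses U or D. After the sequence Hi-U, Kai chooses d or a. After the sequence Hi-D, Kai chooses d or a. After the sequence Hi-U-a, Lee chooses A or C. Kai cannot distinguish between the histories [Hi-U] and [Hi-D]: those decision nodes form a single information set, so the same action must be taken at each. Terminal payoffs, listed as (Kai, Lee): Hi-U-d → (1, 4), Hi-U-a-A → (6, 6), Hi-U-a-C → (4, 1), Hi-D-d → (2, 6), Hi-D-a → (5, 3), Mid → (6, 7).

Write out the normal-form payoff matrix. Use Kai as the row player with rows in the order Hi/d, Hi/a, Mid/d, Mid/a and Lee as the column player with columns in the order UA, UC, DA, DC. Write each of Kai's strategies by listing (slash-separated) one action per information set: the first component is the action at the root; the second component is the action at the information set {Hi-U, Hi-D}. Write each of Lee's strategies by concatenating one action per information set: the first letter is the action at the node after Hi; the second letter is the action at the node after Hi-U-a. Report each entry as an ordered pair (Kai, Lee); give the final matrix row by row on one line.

Hi/d: (1,4) (1,4) (2,6) (2,6) | Hi/a: (6,6) (4,1) (5,3) (5,3) | Mid/d: (6,7) (6,7) (6,7) (6,7) | Mid/a: (6,7) (6,7) (6,7) (6,7)

            UA       UC       DA       DC
 Hi/d    (1,4)    (1,4)    (2,6)    (2,6)
 Hi/a    (6,6)    (4,1)    (5,3)    (5,3)
Mid/d    (6,7)    (6,7)    (6,7)    (6,7)
Mid/a    (6,7)    (6,7)    (6,7)    (6,7)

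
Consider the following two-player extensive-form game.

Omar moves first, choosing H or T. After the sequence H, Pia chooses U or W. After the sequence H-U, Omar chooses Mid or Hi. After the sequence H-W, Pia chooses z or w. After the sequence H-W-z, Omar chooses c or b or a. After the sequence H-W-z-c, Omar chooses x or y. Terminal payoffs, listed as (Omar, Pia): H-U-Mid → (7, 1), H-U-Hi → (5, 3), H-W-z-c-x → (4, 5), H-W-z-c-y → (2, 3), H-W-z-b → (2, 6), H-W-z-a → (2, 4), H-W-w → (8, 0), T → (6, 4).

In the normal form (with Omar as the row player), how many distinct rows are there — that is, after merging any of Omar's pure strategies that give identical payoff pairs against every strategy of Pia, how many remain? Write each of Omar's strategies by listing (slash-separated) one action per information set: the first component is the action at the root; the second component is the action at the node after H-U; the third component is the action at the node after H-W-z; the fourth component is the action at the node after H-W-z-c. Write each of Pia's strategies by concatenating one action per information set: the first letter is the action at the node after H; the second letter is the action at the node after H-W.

Omar has 24 pure strategies: H/Mid/c/x, H/Mid/c/y, H/Mid/b/x, H/Mid/b/y, H/Mid/a/x, H/Mid/a/y, H/Hi/c/x, H/Hi/c/y, H/Hi/b/x, H/Hi/b/y, H/Hi/a/x, H/Hi/a/y, T/Mid/c/x, T/Mid/c/y, T/Mid/b/x, T/Mid/b/y, T/Mid/a/x, T/Mid/a/y, T/Hi/c/x, T/Hi/c/y, T/Hi/b/x, T/Hi/b/y, T/Hi/a/x, T/Hi/a/y. Columns: Uz, Uw, Wz, Ww.
{H/Mid/c/x} → row (7,1) (7,1) (4,5) (8,0)
{H/Mid/c/y} → row (7,1) (7,1) (2,3) (8,0)
{H/Mid/b/x, H/Mid/b/y} → row (7,1) (7,1) (2,6) (8,0)
{H/Mid/a/x, H/Mid/a/y} → row (7,1) (7,1) (2,4) (8,0)
{H/Hi/c/x} → row (5,3) (5,3) (4,5) (8,0)
{H/Hi/c/y} → row (5,3) (5,3) (2,3) (8,0)
{H/Hi/b/x, H/Hi/b/y} → row (5,3) (5,3) (2,6) (8,0)
{H/Hi/a/x, H/Hi/a/y} → row (5,3) (5,3) (2,4) (8,0)
{T/Mid/c/x, T/Mid/c/y, T/Mid/b/x, T/Mid/b/y, T/Mid/a/x, T/Mid/a/y, T/Hi/c/x, T/Hi/c/y, T/Hi/b/x, T/Hi/b/y, T/Hi/a/x, T/Hi/a/y} → row (6,4) (6,4) (6,4) (6,4)
That's 9 distinct rows out of 24 strategies.

9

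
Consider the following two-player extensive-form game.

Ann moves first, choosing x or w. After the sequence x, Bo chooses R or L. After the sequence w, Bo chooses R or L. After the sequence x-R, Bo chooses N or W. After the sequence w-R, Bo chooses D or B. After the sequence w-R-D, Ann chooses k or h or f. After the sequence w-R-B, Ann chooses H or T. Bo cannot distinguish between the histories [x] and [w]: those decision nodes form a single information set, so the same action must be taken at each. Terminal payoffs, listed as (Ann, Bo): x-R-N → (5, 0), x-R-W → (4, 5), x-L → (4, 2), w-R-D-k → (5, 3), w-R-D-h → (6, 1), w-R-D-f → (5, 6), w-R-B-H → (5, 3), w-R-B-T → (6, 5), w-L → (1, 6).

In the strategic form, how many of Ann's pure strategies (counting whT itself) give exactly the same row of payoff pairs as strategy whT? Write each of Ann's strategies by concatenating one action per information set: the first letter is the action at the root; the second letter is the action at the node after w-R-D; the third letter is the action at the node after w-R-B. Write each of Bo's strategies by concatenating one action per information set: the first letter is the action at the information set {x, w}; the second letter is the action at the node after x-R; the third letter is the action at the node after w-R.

1

Row for whT (columns RND, RNB, RWD, RWB, LND, LNB, LWD, LWB): (6,1) (6,5) (6,1) (6,5) (1,6) (1,6) (1,6) (1,6).
Every one of Ann's information sets is on the play path for some reply by Bo when Ann follows whT.
Changing the action at any of them therefore changes at least one column, so only whT itself gives this row.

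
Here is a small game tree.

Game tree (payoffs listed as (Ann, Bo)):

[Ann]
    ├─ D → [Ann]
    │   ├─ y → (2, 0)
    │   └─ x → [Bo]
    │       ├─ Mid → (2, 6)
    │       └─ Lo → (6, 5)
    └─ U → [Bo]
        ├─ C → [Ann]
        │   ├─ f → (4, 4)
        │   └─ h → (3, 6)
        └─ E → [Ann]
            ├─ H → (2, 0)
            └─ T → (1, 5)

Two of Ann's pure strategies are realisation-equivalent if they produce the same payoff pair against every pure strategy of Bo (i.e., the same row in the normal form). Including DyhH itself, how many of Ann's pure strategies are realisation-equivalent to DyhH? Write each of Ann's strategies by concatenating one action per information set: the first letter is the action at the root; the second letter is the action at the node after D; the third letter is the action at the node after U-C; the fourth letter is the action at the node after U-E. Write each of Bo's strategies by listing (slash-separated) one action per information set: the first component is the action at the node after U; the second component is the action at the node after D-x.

Row for DyhH (columns C/Mid, C/Lo, E/Mid, E/Lo): (2,0) (2,0) (2,0) (2,0).
Under DyhH, Ann's choice at the node after U-C and at the node after U-E can never be reached regardless of what Bo does, so varying those choices leaves every outcome unchanged.
Holding the reachable choices fixed and varying the unreachable ones freely already gives 2 × 2 = 4 equivalent strategies.
No other strategy reproduces this row, so those 4 are the full class: DyfH, DyfT, DyhH, DyhT.

4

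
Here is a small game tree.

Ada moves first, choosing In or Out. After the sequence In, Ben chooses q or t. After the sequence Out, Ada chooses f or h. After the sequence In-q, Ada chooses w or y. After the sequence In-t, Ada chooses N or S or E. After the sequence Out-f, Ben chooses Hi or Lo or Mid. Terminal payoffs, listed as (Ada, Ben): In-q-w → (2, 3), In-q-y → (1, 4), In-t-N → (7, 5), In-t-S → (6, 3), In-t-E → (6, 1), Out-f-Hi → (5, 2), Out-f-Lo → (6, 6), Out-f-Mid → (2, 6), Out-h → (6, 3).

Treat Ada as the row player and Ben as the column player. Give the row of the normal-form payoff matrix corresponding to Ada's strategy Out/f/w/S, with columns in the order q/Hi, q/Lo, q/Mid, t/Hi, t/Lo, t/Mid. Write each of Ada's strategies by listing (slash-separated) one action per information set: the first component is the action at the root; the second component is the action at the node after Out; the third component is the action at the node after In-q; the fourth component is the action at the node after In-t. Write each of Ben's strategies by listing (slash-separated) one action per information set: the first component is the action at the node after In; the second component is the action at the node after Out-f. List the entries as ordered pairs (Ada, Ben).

(5,2) (6,6) (2,6) (5,2) (6,6) (2,6)

vs q/Hi: Ada plays Out → Ada plays f at [Out] → Ben plays Hi at [Out-f] → (5, 2)
vs q/Lo: Ada plays Out → Ada plays f at [Out] → Ben plays Lo at [Out-f] → (6, 6)
vs q/Mid: Ada plays Out → Ada plays f at [Out] → Ben plays Mid at [Out-f] → (2, 6)
vs t/Hi: Ada plays Out → Ada plays f at [Out] → Ben plays Hi at [Out-f] → (5, 2)
vs t/Lo: Ada plays Out → Ada plays f at [Out] → Ben plays Lo at [Out-f] → (6, 6)
vs t/Mid: Ada plays Out → Ada plays f at [Out] → Ben plays Mid at [Out-f] → (2, 6)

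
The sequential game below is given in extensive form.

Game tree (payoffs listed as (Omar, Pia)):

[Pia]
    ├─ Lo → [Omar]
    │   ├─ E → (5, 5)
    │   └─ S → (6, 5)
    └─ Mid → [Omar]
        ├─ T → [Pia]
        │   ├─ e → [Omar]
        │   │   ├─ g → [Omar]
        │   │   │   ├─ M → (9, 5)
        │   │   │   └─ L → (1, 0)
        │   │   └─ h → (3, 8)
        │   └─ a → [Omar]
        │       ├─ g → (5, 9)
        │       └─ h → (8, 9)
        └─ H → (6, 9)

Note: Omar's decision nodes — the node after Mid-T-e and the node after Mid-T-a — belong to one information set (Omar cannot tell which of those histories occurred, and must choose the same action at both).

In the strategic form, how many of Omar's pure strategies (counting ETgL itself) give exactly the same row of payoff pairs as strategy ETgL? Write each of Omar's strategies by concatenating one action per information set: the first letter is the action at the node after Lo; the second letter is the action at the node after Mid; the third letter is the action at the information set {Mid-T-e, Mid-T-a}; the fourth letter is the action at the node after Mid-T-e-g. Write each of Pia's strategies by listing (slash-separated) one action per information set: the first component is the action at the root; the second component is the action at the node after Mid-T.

Row for ETgL (columns Lo/e, Lo/a, Mid/e, Mid/a): (5,5) (5,5) (1,0) (5,9).
Every one of Omar's information sets is on the play path for some reply by Pia when Omar follows ETgL.
Changing the action at any of them therefore changes at least one column, so only ETgL itself gives this row.

1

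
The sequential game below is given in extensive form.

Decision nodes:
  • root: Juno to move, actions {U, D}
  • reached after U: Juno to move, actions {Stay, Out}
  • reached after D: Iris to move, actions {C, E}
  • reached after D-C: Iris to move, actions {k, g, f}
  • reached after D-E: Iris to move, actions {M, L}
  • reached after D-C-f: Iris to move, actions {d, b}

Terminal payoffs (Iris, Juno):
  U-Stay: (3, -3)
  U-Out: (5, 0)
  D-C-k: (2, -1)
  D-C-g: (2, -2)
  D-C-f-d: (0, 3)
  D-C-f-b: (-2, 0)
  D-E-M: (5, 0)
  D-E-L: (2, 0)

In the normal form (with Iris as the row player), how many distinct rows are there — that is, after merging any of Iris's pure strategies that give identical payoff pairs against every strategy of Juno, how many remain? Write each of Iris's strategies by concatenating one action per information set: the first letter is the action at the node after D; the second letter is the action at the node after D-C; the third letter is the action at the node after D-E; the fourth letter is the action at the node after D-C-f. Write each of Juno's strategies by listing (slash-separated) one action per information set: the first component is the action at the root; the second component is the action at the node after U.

6

Iris has 24 pure strategies: CkMd, CkMb, CkLd, CkLb, CgMd, CgMb, CgLd, CgLb, CfMd, CfMb, CfLd, CfLb, EkMd, EkMb, EkLd, EkLb, EgMd, EgMb, EgLd, EgLb, EfMd, EfMb, EfLd, EfLb. Columns: U/Stay, U/Out, D/Stay, D/Out.
{CkMd, CkMb, CkLd, CkLb} → row (3,-3) (5,0) (2,-1) (2,-1)
{CgMd, CgMb, CgLd, CgLb} → row (3,-3) (5,0) (2,-2) (2,-2)
{CfMd, CfLd} → row (3,-3) (5,0) (0,3) (0,3)
{CfMb, CfLb} → row (3,-3) (5,0) (-2,0) (-2,0)
{EkMd, EkMb, EgMd, EgMb, EfMd, EfMb} → row (3,-3) (5,0) (5,0) (5,0)
{EkLd, EkLb, EgLd, EgLb, EfLd, EfLb} → row (3,-3) (5,0) (2,0) (2,0)
That's 6 distinct rows out of 24 strategies.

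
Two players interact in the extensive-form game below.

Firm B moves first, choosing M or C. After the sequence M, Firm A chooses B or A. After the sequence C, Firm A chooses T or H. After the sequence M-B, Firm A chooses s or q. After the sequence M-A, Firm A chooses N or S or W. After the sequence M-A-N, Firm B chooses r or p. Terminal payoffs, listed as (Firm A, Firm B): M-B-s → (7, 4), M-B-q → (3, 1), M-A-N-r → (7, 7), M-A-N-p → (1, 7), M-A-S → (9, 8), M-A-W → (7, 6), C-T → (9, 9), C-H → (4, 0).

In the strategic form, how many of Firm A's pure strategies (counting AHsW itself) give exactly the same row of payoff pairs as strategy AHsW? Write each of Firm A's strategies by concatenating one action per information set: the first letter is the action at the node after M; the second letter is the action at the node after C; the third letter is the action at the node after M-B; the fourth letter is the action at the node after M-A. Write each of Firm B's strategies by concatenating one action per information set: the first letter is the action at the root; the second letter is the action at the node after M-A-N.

2

Row for AHsW (columns Mr, Mp, Cr, Cp): (7,6) (7,6) (4,0) (4,0).
Under AHsW, Firm A's choice at the node after M-B can never be reached regardless of what Firm B does, so varying those choices leaves every outcome unchanged.
Holding the reachable choices fixed and varying the unreachable one freely already gives 2 equivalent strategies.
No other strategy reproduces this row, so those 2 are the full class: AHsW, AHqW.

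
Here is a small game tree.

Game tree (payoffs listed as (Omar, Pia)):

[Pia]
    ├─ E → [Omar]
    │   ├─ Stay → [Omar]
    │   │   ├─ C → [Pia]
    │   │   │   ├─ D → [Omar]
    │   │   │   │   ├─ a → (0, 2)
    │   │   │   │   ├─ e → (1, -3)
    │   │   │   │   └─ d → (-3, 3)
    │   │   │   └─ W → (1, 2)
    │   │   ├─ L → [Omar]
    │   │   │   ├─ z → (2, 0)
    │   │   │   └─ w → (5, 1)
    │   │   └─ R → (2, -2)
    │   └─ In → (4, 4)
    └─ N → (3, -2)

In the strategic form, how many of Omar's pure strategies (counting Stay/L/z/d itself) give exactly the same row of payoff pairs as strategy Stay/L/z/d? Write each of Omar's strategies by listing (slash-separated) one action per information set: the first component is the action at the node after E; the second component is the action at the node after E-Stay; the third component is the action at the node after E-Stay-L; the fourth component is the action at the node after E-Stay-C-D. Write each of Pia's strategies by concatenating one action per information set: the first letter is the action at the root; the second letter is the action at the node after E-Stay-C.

3

Row for Stay/L/z/d (columns ED, EW, ND, NW): (2,0) (2,0) (3,-2) (3,-2).
Under Stay/L/z/d, Omar's choice at the node after E-Stay-C-D can never be reached regardless of what Pia does, so varying those choices leaves every outcome unchanged.
Holding the reachable choices fixed and varying the unreachable one freely already gives 3 equivalent strategies.
No other strategy reproduces this row, so those 3 are the full class: Stay/L/z/a, Stay/L/z/e, Stay/L/z/d.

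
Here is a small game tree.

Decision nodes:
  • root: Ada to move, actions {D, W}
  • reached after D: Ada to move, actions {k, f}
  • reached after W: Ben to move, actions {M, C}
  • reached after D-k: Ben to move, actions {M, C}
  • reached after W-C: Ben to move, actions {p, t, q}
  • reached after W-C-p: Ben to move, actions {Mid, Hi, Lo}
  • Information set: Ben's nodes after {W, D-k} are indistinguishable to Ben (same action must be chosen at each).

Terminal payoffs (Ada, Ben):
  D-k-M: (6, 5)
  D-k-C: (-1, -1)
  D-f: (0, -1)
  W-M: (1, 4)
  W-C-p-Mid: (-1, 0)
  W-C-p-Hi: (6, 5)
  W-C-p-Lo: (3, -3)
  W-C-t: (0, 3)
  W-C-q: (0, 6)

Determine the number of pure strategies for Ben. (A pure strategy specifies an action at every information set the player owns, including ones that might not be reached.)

18

Ben owns the information set {W, D-k} with actions {M, C} — two choices.
Ben owns the node after W-C with actions {p, t, q} — three choices.
Ben owns the node after W-C-p with actions {Mid, Hi, Lo} — three choices.
A pure strategy fixes one action at each information set independently, so the count is the product 2 × 3 × 3 = 18.
(For reference, Ada has 4 pure strategies, giving a 18×4 normal-form matrix.)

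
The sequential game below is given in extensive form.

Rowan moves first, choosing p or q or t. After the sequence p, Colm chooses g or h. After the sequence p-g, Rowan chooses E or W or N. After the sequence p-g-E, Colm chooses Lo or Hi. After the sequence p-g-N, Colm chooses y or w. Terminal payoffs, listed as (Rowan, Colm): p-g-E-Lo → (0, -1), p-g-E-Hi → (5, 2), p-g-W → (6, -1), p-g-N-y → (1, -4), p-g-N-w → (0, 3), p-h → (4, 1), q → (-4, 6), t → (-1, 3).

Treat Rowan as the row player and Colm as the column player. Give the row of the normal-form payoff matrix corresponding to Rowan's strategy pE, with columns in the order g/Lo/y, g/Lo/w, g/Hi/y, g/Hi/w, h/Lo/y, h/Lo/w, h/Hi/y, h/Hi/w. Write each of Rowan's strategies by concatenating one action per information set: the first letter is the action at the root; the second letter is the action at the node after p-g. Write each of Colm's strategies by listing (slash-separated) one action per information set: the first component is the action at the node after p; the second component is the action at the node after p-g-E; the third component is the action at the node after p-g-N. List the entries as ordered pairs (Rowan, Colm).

(0,-1) (0,-1) (5,2) (5,2) (4,1) (4,1) (4,1) (4,1)

vs g/Lo/y: Rowan plays p → Colm plays g at [p] → Rowan plays E at [p-g] → Colm plays Lo at [p-g-E] → (0, -1)
vs g/Lo/w: Rowan plays p → Colm plays g at [p] → Rowan plays E at [p-g] → Colm plays Lo at [p-g-E] → (0, -1)
vs g/Hi/y: Rowan plays p → Colm plays g at [p] → Rowan plays E at [p-g] → Colm plays Hi at [p-g-E] → (5, 2)
vs g/Hi/w: Rowan plays p → Colm plays g at [p] → Rowan plays E at [p-g] → Colm plays Hi at [p-g-E] → (5, 2)
vs h/Lo/y: Rowan plays p → Colm plays h at [p] → (4, 1)
vs h/Lo/w: Rowan plays p → Colm plays h at [p] → (4, 1)
vs h/Hi/y: Rowan plays p → Colm plays h at [p] → (4, 1)
vs h/Hi/w: Rowan plays p → Colm plays h at [p] → (4, 1)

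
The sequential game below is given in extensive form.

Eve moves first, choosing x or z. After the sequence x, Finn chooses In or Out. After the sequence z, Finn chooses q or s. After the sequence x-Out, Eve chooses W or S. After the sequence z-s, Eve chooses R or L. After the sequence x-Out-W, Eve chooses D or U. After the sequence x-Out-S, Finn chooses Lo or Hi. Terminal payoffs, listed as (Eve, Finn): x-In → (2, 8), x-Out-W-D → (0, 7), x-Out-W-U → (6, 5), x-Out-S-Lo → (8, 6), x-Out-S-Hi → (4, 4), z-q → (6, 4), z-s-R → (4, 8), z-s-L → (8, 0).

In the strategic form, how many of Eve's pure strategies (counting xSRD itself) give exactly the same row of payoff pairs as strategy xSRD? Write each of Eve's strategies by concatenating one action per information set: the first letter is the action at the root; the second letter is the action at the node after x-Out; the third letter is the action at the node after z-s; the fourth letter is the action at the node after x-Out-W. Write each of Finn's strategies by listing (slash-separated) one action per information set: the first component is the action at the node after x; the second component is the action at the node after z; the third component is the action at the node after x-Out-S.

Row for xSRD (columns In/q/Lo, In/q/Hi, In/s/Lo, In/s/Hi, Out/q/Lo, Out/q/Hi, Out/s/Lo, Out/s/Hi): (2,8) (2,8) (2,8) (2,8) (8,6) (4,4) (8,6) (4,4).
Under xSRD, Eve's choice at the node after z-s and at the node after x-Out-W can never be reached regardless of what Finn does, so varying those choices leaves every outcome unchanged.
Holding the reachable choices fixed and varying the unreachable ones freely already gives 2 × 2 = 4 equivalent strategies.
No other strategy reproduces this row, so those 4 are the full class: xSRD, xSRU, xSLD, xSLU.

4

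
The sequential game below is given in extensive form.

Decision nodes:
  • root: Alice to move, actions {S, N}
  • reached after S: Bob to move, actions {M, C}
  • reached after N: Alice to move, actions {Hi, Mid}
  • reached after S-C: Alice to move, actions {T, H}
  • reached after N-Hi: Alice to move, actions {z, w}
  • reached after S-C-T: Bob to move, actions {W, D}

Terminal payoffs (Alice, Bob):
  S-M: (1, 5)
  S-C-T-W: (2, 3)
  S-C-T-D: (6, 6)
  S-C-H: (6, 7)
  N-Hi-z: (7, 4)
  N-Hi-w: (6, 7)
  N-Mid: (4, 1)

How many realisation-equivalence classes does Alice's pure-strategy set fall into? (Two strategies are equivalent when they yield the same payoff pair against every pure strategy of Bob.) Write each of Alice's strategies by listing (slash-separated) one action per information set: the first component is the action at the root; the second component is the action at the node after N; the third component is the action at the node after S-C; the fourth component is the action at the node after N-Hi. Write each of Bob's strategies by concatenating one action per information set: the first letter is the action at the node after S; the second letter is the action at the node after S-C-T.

Alice has 16 pure strategies: S/Hi/T/z, S/Hi/T/w, S/Hi/H/z, S/Hi/H/w, S/Mid/T/z, S/Mid/T/w, S/Mid/H/z, S/Mid/H/w, N/Hi/T/z, N/Hi/T/w, N/Hi/H/z, N/Hi/H/w, N/Mid/T/z, N/Mid/T/w, N/Mid/H/z, N/Mid/H/w. Columns: MW, MD, CW, CD.
{S/Hi/T/z, S/Hi/T/w, S/Mid/T/z, S/Mid/T/w} → row (1,5) (1,5) (2,3) (6,6)
{S/Hi/H/z, S/Hi/H/w, S/Mid/H/z, S/Mid/H/w} → row (1,5) (1,5) (6,7) (6,7)
{N/Hi/T/z, N/Hi/H/z} → row (7,4) (7,4) (7,4) (7,4)
{N/Hi/T/w, N/Hi/H/w} → row (6,7) (6,7) (6,7) (6,7)
{N/Mid/T/z, N/Mid/T/w, N/Mid/H/z, N/Mid/H/w} → row (4,1) (4,1) (4,1) (4,1)
That's 5 distinct rows out of 16 strategies.

5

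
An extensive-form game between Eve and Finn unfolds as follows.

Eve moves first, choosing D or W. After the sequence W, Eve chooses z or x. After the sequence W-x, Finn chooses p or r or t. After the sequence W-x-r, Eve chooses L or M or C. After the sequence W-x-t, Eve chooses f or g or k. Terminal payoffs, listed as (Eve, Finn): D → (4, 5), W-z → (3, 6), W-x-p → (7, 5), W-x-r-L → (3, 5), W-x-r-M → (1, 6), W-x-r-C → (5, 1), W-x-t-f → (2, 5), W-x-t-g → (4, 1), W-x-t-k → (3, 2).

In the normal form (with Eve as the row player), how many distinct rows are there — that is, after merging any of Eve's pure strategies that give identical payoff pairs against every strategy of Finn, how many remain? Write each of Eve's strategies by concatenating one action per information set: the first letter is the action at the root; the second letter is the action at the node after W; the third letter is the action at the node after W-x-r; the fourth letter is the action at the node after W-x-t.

11

Eve has 36 pure strategies: DzLf, DzLg, DzLk, DzMf, DzMg, DzMk, DzCf, DzCg, DzCk, DxLf, DxLg, DxLk, DxMf, DxMg, DxMk, DxCf, DxCg, DxCk, WzLf, WzLg, WzLk, WzMf, WzMg, WzMk, WzCf, WzCg, WzCk, WxLf, WxLg, WxLk, WxMf, WxMg, WxMk, WxCf, WxCg, WxCk. Columns: p, r, t.
{DzLf, DzLg, DzLk, DzMf, DzMg, DzMk, DzCf, DzCg, DzCk, DxLf, DxLg, DxLk, DxMf, DxMg, DxMk, DxCf, DxCg, DxCk} → row (4,5) (4,5) (4,5)
{WzLf, WzLg, WzLk, WzMf, WzMg, WzMk, WzCf, WzCg, WzCk} → row (3,6) (3,6) (3,6)
{WxLf} → row (7,5) (3,5) (2,5)
{WxLg} → row (7,5) (3,5) (4,1)
{WxLk} → row (7,5) (3,5) (3,2)
{WxMf} → row (7,5) (1,6) (2,5)
{WxMg} → row (7,5) (1,6) (4,1)
{WxMk} → row (7,5) (1,6) (3,2)
{WxCf} → row (7,5) (5,1) (2,5)
{WxCg} → row (7,5) (5,1) (4,1)
{WxCk} → row (7,5) (5,1) (3,2)
That's 11 distinct rows out of 36 strategies.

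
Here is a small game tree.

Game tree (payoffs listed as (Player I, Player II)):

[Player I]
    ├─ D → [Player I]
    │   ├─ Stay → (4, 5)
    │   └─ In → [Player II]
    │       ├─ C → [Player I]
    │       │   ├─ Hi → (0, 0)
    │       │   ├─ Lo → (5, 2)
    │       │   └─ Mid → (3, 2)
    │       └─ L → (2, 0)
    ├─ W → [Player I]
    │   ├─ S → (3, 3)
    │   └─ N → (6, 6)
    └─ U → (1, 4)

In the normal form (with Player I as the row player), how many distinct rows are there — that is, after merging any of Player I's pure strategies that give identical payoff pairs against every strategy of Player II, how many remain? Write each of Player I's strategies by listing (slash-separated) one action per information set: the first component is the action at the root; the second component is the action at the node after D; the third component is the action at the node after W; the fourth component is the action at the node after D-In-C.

7

Player I has 36 pure strategies: D/Stay/S/Hi, D/Stay/S/Lo, D/Stay/S/Mid, D/Stay/N/Hi, D/Stay/N/Lo, D/Stay/N/Mid, D/In/S/Hi, D/In/S/Lo, D/In/S/Mid, D/In/N/Hi, D/In/N/Lo, D/In/N/Mid, W/Stay/S/Hi, W/Stay/S/Lo, W/Stay/S/Mid, W/Stay/N/Hi, W/Stay/N/Lo, W/Stay/N/Mid, W/In/S/Hi, W/In/S/Lo, W/In/S/Mid, W/In/N/Hi, W/In/N/Lo, W/In/N/Mid, U/Stay/S/Hi, U/Stay/S/Lo, U/Stay/S/Mid, U/Stay/N/Hi, U/Stay/N/Lo, U/Stay/N/Mid, U/In/S/Hi, U/In/S/Lo, U/In/S/Mid, U/In/N/Hi, U/In/N/Lo, U/In/N/Mid. Columns: C, L.
{D/Stay/S/Hi, D/Stay/S/Lo, D/Stay/S/Mid, D/Stay/N/Hi, D/Stay/N/Lo, D/Stay/N/Mid} → row (4,5) (4,5)
{D/In/S/Hi, D/In/N/Hi} → row (0,0) (2,0)
{D/In/S/Lo, D/In/N/Lo} → row (5,2) (2,0)
{D/In/S/Mid, D/In/N/Mid} → row (3,2) (2,0)
{W/Stay/S/Hi, W/Stay/S/Lo, W/Stay/S/Mid, W/In/S/Hi, W/In/S/Lo, W/In/S/Mid} → row (3,3) (3,3)
{W/Stay/N/Hi, W/Stay/N/Lo, W/Stay/N/Mid, W/In/N/Hi, W/In/N/Lo, W/In/N/Mid} → row (6,6) (6,6)
{U/Stay/S/Hi, U/Stay/S/Lo, U/Stay/S/Mid, U/Stay/N/Hi, U/Stay/N/Lo, U/Stay/N/Mid, U/In/S/Hi, U/In/S/Lo, U/In/S/Mid, U/In/N/Hi, U/In/N/Lo, U/In/N/Mid} → row (1,4) (1,4)
That's 7 distinct rows out of 36 strategies.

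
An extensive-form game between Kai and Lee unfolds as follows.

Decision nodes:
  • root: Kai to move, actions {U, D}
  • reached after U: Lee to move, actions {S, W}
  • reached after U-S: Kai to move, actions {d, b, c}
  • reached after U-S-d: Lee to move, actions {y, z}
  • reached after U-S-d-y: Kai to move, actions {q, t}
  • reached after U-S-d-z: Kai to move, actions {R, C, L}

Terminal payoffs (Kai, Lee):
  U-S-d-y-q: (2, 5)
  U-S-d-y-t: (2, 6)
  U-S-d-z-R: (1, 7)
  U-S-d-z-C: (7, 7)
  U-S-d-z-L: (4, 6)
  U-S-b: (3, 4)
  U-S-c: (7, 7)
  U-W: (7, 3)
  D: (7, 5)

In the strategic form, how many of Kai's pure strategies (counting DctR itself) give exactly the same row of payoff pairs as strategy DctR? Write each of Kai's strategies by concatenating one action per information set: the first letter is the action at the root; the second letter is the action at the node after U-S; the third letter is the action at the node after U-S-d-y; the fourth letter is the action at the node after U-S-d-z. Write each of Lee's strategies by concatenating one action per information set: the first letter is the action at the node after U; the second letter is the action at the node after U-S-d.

18

Row for DctR (columns Sy, Sz, Wy, Wz): (7,5) (7,5) (7,5) (7,5).
Under DctR, Kai's choice at the node after U-S and at the node after U-S-d-y and at the node after U-S-d-z can never be reached regardless of what Lee does, so varying those choices leaves every outcome unchanged.
Holding the reachable choices fixed and varying the unreachable ones freely already gives 3 × 2 × 3 = 18 equivalent strategies.
No other strategy reproduces this row, so those 18 are the full class: DdqR, DdqC, DdqL, DdtR, DdtC, DdtL, DbqR, DbqC, DbqL, DbtR, DbtC, DbtL, DcqR, DcqC, DcqL, DctR, DctC, DctL.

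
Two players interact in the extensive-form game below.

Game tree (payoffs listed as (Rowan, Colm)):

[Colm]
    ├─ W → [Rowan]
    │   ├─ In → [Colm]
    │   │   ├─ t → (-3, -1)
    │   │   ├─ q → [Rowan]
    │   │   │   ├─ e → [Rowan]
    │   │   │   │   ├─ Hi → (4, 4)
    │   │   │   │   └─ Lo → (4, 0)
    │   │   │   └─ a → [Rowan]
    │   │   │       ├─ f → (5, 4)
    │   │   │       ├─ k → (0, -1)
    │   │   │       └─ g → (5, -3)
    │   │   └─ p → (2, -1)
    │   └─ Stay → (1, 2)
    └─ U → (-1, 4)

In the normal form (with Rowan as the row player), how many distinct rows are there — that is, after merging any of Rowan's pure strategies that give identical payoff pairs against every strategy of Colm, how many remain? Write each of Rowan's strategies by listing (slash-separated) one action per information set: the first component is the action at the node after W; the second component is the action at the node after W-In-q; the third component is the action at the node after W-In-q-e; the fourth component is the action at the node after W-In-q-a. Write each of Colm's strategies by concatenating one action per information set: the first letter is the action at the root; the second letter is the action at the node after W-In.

6

Rowan has 24 pure strategies: In/e/Hi/f, In/e/Hi/k, In/e/Hi/g, In/e/Lo/f, In/e/Lo/k, In/e/Lo/g, In/a/Hi/f, In/a/Hi/k, In/a/Hi/g, In/a/Lo/f, In/a/Lo/k, In/a/Lo/g, Stay/e/Hi/f, Stay/e/Hi/k, Stay/e/Hi/g, Stay/e/Lo/f, Stay/e/Lo/k, Stay/e/Lo/g, Stay/a/Hi/f, Stay/a/Hi/k, Stay/a/Hi/g, Stay/a/Lo/f, Stay/a/Lo/k, Stay/a/Lo/g. Columns: Wt, Wq, Wp, Ut, Uq, Up.
{In/e/Hi/f, In/e/Hi/k, In/e/Hi/g} → row (-3,-1) (4,4) (2,-1) (-1,4) (-1,4) (-1,4)
{In/e/Lo/f, In/e/Lo/k, In/e/Lo/g} → row (-3,-1) (4,0) (2,-1) (-1,4) (-1,4) (-1,4)
{In/a/Hi/f, In/a/Lo/f} → row (-3,-1) (5,4) (2,-1) (-1,4) (-1,4) (-1,4)
{In/a/Hi/k, In/a/Lo/k} → row (-3,-1) (0,-1) (2,-1) (-1,4) (-1,4) (-1,4)
{In/a/Hi/g, In/a/Lo/g} → row (-3,-1) (5,-3) (2,-1) (-1,4) (-1,4) (-1,4)
{Stay/e/Hi/f, Stay/e/Hi/k, Stay/e/Hi/g, Stay/e/Lo/f, Stay/e/Lo/k, Stay/e/Lo/g, Stay/a/Hi/f, Stay/a/Hi/k, Stay/a/Hi/g, Stay/a/Lo/f, Stay/a/Lo/k, Stay/a/Lo/g} → row (1,2) (1,2) (1,2) (-1,4) (-1,4) (-1,4)
That's 6 distinct rows out of 24 strategies.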